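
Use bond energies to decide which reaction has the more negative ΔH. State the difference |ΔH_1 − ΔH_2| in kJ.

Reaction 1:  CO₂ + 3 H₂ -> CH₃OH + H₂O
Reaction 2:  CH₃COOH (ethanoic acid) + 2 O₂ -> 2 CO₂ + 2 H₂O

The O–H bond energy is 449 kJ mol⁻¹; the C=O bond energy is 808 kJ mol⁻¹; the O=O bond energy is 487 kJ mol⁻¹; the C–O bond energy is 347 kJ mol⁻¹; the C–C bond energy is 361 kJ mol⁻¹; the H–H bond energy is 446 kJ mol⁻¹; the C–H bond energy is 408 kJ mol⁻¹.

Reaction 1:
  Bonds broken (reactants):
    C=O: 2 × 808 = 1616
    H–H: 3 × 446 = 1338
    Σ(broken) = 2954 kJ
  Bonds formed (products):
    C–H: 3 × 408 = 1224
    C–O: 1 × 347 = 347
    O–H: 3 × 449 = 1347
    Σ(formed) = 2918 kJ
  ΔH_1 = 2954 − 2918 = +36 kJ
Reaction 2:
  Bonds broken (reactants):
    C–C: 1 × 361 = 361
    C–H: 3 × 408 = 1224
    C–O: 1 × 347 = 347
    C=O: 1 × 808 = 808
    O–H: 1 × 449 = 449
    O=O: 2 × 487 = 974
    Σ(broken) = 4163 kJ
  Bonds formed (products):
    C=O: 4 × 808 = 3232
    O–H: 4 × 449 = 1796
    Σ(formed) = 5028 kJ
  ΔH_2 = 4163 − 5028 = −865 kJ
ΔH_1 − ΔH_2 = +901 kJ, so reaction 2 has the more negative ΔH; |ΔH_1 − ΔH_2| = 901 kJ.

Reaction 2, by 901 kJ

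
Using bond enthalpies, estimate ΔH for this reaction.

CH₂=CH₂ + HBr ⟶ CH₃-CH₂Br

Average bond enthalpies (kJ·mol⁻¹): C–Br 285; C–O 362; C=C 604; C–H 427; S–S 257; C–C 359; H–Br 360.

ΔH ≈ −107 kJ

Bonds broken (reactants):
  C–H: 4 × 427 = 1708
  C=C: 1 × 604 = 604
  H–Br: 1 × 360 = 360
  Σ(broken) = 2672 kJ
Bonds formed (products):
  C–Br: 1 × 285 = 285
  C–C: 1 × 359 = 359
  C–H: 5 × 427 = 2135
  Σ(formed) = 2779 kJ
ΔH = Σ(broken) − Σ(formed) = 2672 − 2779 = −107 kJ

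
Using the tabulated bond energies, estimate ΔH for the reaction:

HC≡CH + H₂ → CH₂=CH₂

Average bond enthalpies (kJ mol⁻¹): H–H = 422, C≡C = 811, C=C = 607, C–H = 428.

ΔH ≈ −230 kJ

Bonds broken (reactants):
  C≡C: 1 × 811 = 811
  C–H: 2 × 428 = 856
  H–H: 1 × 422 = 422
  Σ(broken) = 2089 kJ
Bonds formed (products):
  C–H: 4 × 428 = 1712
  C=C: 1 × 607 = 607
  Σ(formed) = 2319 kJ
ΔH = Σ(broken) − Σ(formed) = 2089 − 2319 = −230 kJ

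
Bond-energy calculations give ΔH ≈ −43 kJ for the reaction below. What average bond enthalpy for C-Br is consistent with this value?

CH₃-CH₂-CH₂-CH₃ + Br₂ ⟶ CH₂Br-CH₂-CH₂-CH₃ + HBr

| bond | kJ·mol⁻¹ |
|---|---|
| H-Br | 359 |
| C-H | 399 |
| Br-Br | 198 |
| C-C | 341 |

D(C-Br) ≈ 281 kJ/mol

Let D be the C-Br bond energy.
Σ(broken) = 1×198 + 3×341 + 10×399 = 5211
Σ(formed) = 1×D + 3×341 + 9×399 + 1×359 = 4973 + D
ΔH = Σ(broken) − Σ(formed) = (5211) − (4973 + D) = +238 − D
Setting this equal to −43 kJ gives D = 281 kJ/mol.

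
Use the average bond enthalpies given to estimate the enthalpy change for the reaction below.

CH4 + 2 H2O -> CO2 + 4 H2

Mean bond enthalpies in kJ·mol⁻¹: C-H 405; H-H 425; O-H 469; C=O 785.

ΔH ≈ +226 kJ

Bonds broken (reactants):
  C-H: 4 × 405 = 1620
  O-H: 4 × 469 = 1876
  Σ(broken) = 3496 kJ
Bonds formed (products):
  C=O: 2 × 785 = 1570
  H-H: 4 × 425 = 1700
  Σ(formed) = 3270 kJ
ΔH = Σ(broken) − Σ(formed) = 3496 − 3270 = +226 kJ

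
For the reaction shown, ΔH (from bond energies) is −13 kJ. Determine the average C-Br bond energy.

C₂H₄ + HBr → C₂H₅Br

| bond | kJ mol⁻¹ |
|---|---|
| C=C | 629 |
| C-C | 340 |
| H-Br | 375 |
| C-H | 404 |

D(C-Br) ≈ 273 kJ/mol

Let D be the C-Br bond energy.
Σ(broken) = 4×404 + 1×629 + 1×375 = 2620
Σ(formed) = 1×D + 1×340 + 5×404 = 2360 + D
ΔH = Σ(broken) − Σ(formed) = (2620) − (2360 + D) = +260 − D
Setting this equal to −13 kJ gives D = 273 kJ/mol.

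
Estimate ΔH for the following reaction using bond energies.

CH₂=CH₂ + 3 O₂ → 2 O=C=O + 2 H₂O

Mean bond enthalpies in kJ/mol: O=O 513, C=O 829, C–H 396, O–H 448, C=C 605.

ΔH ≈ −1380 kJ

Bonds broken (reactants):
  C–H: 4 × 396 = 1584
  C=C: 1 × 605 = 605
  O=O: 3 × 513 = 1539
  Σ(broken) = 3728 kJ
Bonds formed (products):
  C=O: 4 × 829 = 3316
  O–H: 4 × 448 = 1792
  Σ(formed) = 5108 kJ
ΔH = Σ(broken) − Σ(formed) = 3728 − 5108 = −1380 kJ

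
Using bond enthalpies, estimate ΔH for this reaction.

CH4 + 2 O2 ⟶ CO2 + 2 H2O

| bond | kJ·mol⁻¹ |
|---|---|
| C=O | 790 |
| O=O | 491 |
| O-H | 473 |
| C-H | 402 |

ΔH ≈ −882 kJ

Bonds broken (reactants):
  C-H: 4 × 402 = 1608
  O=O: 2 × 491 = 982
  Σ(broken) = 2590 kJ
Bonds formed (products):
  C=O: 2 × 790 = 1580
  O-H: 4 × 473 = 1892
  Σ(formed) = 3472 kJ
ΔH = Σ(broken) − Σ(formed) = 2590 − 3472 = −882 kJ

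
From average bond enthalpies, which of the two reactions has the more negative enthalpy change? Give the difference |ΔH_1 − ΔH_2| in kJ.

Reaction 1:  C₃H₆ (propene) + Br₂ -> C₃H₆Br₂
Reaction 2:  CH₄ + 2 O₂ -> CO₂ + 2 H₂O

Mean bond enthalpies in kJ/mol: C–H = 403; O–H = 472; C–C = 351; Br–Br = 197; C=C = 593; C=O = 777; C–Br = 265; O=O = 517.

Reaction 2, by 705 kJ

Reaction 1:
  Bonds broken (reactants):
    Br–Br: 1 × 197 = 197
    C–C: 1 × 351 = 351
    C–H: 6 × 403 = 2418
    C=C: 1 × 593 = 593
    Σ(broken) = 3559 kJ
  Bonds formed (products):
    C–Br: 2 × 265 = 530
    C–C: 2 × 351 = 702
    C–H: 6 × 403 = 2418
    Σ(formed) = 3650 kJ
  ΔH_1 = 3559 − 3650 = −91 kJ
Reaction 2:
  Bonds broken (reactants):
    C–H: 4 × 403 = 1612
    O=O: 2 × 517 = 1034
    Σ(broken) = 2646 kJ
  Bonds formed (products):
    C=O: 2 × 777 = 1554
    O–H: 4 × 472 = 1888
    Σ(formed) = 3442 kJ
  ΔH_2 = 2646 − 3442 = −796 kJ
ΔH_1 − ΔH_2 = +705 kJ, so reaction 2 has the more negative ΔH; |ΔH_1 − ΔH_2| = 705 kJ.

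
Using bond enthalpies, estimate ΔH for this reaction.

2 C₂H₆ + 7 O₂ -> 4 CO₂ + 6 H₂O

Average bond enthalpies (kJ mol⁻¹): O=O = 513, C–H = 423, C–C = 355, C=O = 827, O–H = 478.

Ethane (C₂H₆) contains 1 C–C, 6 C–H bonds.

Bonds broken (reactants):
  C–C: 2 × 355 = 710
  C–H: 12 × 423 = 5076
  O=O: 7 × 513 = 3591
  Σ(broken) = 9377 kJ
Bonds formed (products):
  C=O: 8 × 827 = 6616
  O–H: 12 × 478 = 5736
  Σ(formed) = 12352 kJ
ΔH = Σ(broken) − Σ(formed) = 9377 − 12352 = −2975 kJ

ΔH ≈ −2975 kJ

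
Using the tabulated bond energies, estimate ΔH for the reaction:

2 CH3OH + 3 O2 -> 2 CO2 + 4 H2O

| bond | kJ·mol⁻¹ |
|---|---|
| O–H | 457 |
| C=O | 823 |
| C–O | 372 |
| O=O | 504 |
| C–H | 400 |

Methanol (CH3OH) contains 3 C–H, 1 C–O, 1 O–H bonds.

Bonds broken (reactants):
  C–H: 6 × 400 = 2400
  C–O: 2 × 372 = 744
  O–H: 2 × 457 = 914
  O=O: 3 × 504 = 1512
  Σ(broken) = 5570 kJ
Bonds formed (products):
  C=O: 4 × 823 = 3292
  O–H: 8 × 457 = 3656
  Σ(formed) = 6948 kJ
ΔH = Σ(broken) − Σ(formed) = 5570 − 6948 = −1378 kJ

ΔH ≈ −1378 kJ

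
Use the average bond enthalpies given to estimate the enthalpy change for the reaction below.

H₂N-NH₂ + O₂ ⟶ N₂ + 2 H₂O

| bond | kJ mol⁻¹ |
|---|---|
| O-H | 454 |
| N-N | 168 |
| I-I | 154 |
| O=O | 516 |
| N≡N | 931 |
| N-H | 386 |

Bonds broken (reactants):
  N-H: 4 × 386 = 1544
  N-N: 1 × 168 = 168
  O=O: 1 × 516 = 516
  Σ(broken) = 2228 kJ
Bonds formed (products):
  N≡N: 1 × 931 = 931
  O-H: 4 × 454 = 1816
  Σ(formed) = 2747 kJ
ΔH = Σ(broken) − Σ(formed) = 2228 − 2747 = −519 kJ

ΔH ≈ −519 kJ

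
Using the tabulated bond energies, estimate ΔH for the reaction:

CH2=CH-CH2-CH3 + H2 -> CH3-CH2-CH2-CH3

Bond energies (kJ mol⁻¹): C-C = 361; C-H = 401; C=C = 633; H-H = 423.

ΔH ≈ −107 kJ

Bonds broken (reactants):
  C-C: 2 × 361 = 722
  C-H: 8 × 401 = 3208
  C=C: 1 × 633 = 633
  H-H: 1 × 423 = 423
  Σ(broken) = 4986 kJ
Bonds formed (products):
  C-C: 3 × 361 = 1083
  C-H: 10 × 401 = 4010
  Σ(formed) = 5093 kJ
ΔH = Σ(broken) − Σ(formed) = 4986 − 5093 = −107 kJ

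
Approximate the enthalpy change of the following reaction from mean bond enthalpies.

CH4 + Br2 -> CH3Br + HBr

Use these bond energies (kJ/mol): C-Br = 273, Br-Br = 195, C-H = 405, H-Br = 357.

ΔH ≈ −30 kJ

Bonds broken (reactants):
  Br-Br: 1 × 195 = 195
  C-H: 4 × 405 = 1620
  Σ(broken) = 1815 kJ
Bonds formed (products):
  C-Br: 1 × 273 = 273
  C-H: 3 × 405 = 1215
  H-Br: 1 × 357 = 357
  Σ(formed) = 1845 kJ
ΔH = Σ(broken) − Σ(formed) = 1815 − 1845 = −30 kJ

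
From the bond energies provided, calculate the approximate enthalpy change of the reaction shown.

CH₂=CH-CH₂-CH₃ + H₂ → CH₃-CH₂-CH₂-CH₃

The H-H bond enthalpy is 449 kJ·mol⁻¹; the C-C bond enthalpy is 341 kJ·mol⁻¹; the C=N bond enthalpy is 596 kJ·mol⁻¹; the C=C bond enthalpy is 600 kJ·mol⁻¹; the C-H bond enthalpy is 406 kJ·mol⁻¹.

Bonds broken (reactants):
  C-C: 2 × 341 = 682
  C-H: 8 × 406 = 3248
  C=C: 1 × 600 = 600
  H-H: 1 × 449 = 449
  Σ(broken) = 4979 kJ
Bonds formed (products):
  C-C: 3 × 341 = 1023
  C-H: 10 × 406 = 4060
  Σ(formed) = 5083 kJ
ΔH = Σ(broken) − Σ(formed) = 4979 − 5083 = −104 kJ

ΔH ≈ −104 kJ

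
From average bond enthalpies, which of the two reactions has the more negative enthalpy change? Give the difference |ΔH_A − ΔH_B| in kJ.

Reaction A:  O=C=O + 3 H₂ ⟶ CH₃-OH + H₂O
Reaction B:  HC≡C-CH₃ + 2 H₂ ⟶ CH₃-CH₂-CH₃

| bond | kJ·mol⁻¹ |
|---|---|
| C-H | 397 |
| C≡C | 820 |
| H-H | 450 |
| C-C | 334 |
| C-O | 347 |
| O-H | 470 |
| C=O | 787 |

Reaction B, by 178 kJ

Reaction A:
  Bonds broken (reactants):
    C=O: 2 × 787 = 1574
    H-H: 3 × 450 = 1350
    Σ(broken) = 2924 kJ
  Bonds formed (products):
    C-H: 3 × 397 = 1191
    C-O: 1 × 347 = 347
    O-H: 3 × 470 = 1410
    Σ(formed) = 2948 kJ
  ΔH_A = 2924 − 2948 = −24 kJ
Reaction B:
  Bonds broken (reactants):
    C≡C: 1 × 820 = 820
    C-C: 1 × 334 = 334
    C-H: 4 × 397 = 1588
    H-H: 2 × 450 = 900
    Σ(broken) = 3642 kJ
  Bonds formed (products):
    C-C: 2 × 334 = 668
    C-H: 8 × 397 = 3176
    Σ(formed) = 3844 kJ
  ΔH_B = 3642 − 3844 = −202 kJ
ΔH_A − ΔH_B = +178 kJ, so reaction B has the more negative ΔH; |ΔH_A − ΔH_B| = 178 kJ.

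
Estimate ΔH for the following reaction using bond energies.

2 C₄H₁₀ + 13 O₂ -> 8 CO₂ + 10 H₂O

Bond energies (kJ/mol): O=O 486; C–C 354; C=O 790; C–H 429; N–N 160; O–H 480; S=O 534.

ΔH ≈ −5218 kJ

Bonds broken (reactants):
  C–C: 6 × 354 = 2124
  C–H: 20 × 429 = 8580
  O=O: 13 × 486 = 6318
  Σ(broken) = 17022 kJ
Bonds formed (products):
  C=O: 16 × 790 = 12640
  O–H: 20 × 480 = 9600
  Σ(formed) = 22240 kJ
ΔH = Σ(broken) − Σ(formed) = 17022 − 22240 = −5218 kJ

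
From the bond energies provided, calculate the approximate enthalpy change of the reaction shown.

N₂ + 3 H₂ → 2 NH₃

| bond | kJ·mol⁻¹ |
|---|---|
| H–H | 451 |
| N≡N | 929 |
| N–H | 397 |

Bonds broken (reactants):
  H–H: 3 × 451 = 1353
  N≡N: 1 × 929 = 929
  Σ(broken) = 2282 kJ
Bonds formed (products):
  N–H: 6 × 397 = 2382
  Σ(formed) = 2382 kJ
ΔH = Σ(broken) − Σ(formed) = 2282 − 2382 = −100 kJ

ΔH ≈ −100 kJ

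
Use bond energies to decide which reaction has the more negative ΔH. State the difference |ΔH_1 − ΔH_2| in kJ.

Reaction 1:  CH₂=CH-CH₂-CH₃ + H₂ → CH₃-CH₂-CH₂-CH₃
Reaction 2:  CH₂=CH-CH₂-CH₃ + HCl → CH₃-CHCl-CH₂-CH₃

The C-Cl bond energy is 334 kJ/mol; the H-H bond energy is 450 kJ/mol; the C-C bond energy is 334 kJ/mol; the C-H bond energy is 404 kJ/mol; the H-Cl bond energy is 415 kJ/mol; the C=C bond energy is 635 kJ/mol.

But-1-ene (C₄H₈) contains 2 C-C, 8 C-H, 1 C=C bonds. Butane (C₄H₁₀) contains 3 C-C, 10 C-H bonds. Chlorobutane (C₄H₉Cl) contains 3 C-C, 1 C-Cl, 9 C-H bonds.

Reaction 1:
  Bonds broken (reactants):
    C-C: 2 × 334 = 668
    C-H: 8 × 404 = 3232
    C=C: 1 × 635 = 635
    H-H: 1 × 450 = 450
    Σ(broken) = 4985 kJ
  Bonds formed (products):
    C-C: 3 × 334 = 1002
    C-H: 10 × 404 = 4040
    Σ(formed) = 5042 kJ
  ΔH_1 = 4985 − 5042 = −57 kJ
Reaction 2:
  Bonds broken (reactants):
    C-C: 2 × 334 = 668
    C-H: 8 × 404 = 3232
    C=C: 1 × 635 = 635
    H-Cl: 1 × 415 = 415
    Σ(broken) = 4950 kJ
  Bonds formed (products):
    C-C: 3 × 334 = 1002
    C-Cl: 1 × 334 = 334
    C-H: 9 × 404 = 3636
    Σ(formed) = 4972 kJ
  ΔH_2 = 4950 − 4972 = −22 kJ
ΔH_1 − ΔH_2 = −35 kJ, so reaction 1 has the more negative ΔH; |ΔH_1 − ΔH_2| = 35 kJ.

Reaction 1, by 35 kJ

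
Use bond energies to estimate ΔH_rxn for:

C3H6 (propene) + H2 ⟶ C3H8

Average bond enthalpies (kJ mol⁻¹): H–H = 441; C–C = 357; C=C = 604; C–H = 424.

ΔH ≈ −160 kJ

Bonds broken (reactants):
  C–C: 1 × 357 = 357
  C–H: 6 × 424 = 2544
  C=C: 1 × 604 = 604
  H–H: 1 × 441 = 441
  Σ(broken) = 3946 kJ
Bonds formed (products):
  C–C: 2 × 357 = 714
  C–H: 8 × 424 = 3392
  Σ(formed) = 4106 kJ
ΔH = Σ(broken) − Σ(formed) = 3946 − 4106 = −160 kJ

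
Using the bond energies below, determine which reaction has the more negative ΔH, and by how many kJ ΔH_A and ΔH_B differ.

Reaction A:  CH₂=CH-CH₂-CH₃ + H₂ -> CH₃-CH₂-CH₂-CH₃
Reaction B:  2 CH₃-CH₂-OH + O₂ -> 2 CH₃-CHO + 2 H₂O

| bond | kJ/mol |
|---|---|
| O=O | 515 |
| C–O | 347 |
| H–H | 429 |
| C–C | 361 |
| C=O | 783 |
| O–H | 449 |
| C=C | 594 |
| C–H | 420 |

Reaction A:
  Bonds broken (reactants):
    C–C: 2 × 361 = 722
    C–H: 8 × 420 = 3360
    C=C: 1 × 594 = 594
    H–H: 1 × 429 = 429
    Σ(broken) = 5105 kJ
  Bonds formed (products):
    C–C: 3 × 361 = 1083
    C–H: 10 × 420 = 4200
    Σ(formed) = 5283 kJ
  ΔH_A = 5105 − 5283 = −178 kJ
Reaction B:
  Bonds broken (reactants):
    C–C: 2 × 361 = 722
    C–H: 10 × 420 = 4200
    C–O: 2 × 347 = 694
    O–H: 2 × 449 = 898
    O=O: 1 × 515 = 515
    Σ(broken) = 7029 kJ
  Bonds formed (products):
    C–C: 2 × 361 = 722
    C–H: 8 × 420 = 3360
    C=O: 2 × 783 = 1566
    O–H: 4 × 449 = 1796
    Σ(formed) = 7444 kJ
  ΔH_B = 7029 − 7444 = −415 kJ
ΔH_A − ΔH_B = +237 kJ, so reaction B has the more negative ΔH; |ΔH_A − ΔH_B| = 237 kJ.

Reaction B, by 237 kJ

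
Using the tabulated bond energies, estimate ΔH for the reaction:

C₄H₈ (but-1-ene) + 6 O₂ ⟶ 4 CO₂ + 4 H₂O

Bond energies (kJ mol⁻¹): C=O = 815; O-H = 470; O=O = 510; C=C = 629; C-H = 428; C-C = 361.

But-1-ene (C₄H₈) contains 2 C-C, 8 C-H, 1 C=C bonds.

Bonds broken (reactants):
  C-C: 2 × 361 = 722
  C-H: 8 × 428 = 3424
  C=C: 1 × 629 = 629
  O=O: 6 × 510 = 3060
  Σ(broken) = 7835 kJ
Bonds formed (products):
  C=O: 8 × 815 = 6520
  O-H: 8 × 470 = 3760
  Σ(formed) = 10280 kJ
ΔH = Σ(broken) − Σ(formed) = 7835 − 10280 = −2445 kJ

ΔH ≈ −2445 kJ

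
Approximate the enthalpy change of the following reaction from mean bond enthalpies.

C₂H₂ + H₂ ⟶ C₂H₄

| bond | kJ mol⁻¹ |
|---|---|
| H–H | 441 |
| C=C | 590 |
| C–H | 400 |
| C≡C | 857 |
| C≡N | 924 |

Bonds broken (reactants):
  C≡C: 1 × 857 = 857
  C–H: 2 × 400 = 800
  H–H: 1 × 441 = 441
  Σ(broken) = 2098 kJ
Bonds formed (products):
  C–H: 4 × 400 = 1600
  C=C: 1 × 590 = 590
  Σ(formed) = 2190 kJ
ΔH = Σ(broken) − Σ(formed) = 2098 − 2190 = −92 kJ

ΔH ≈ −92 kJ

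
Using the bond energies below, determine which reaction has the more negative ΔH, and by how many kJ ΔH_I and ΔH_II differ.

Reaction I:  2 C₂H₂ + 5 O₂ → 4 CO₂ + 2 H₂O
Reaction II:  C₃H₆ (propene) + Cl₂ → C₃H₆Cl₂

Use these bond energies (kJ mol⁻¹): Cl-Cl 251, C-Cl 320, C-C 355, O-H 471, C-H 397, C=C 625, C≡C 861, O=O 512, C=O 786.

Reaction I:
  Bonds broken (reactants):
    C≡C: 2 × 861 = 1722
    C-H: 4 × 397 = 1588
    O=O: 5 × 512 = 2560
    Σ(broken) = 5870 kJ
  Bonds formed (products):
    C=O: 8 × 786 = 6288
    O-H: 4 × 471 = 1884
    Σ(formed) = 8172 kJ
  ΔH_I = 5870 − 8172 = −2302 kJ
Reaction II:
  Bonds broken (reactants):
    C-C: 1 × 355 = 355
    C-H: 6 × 397 = 2382
    C=C: 1 × 625 = 625
    Cl-Cl: 1 × 251 = 251
    Σ(broken) = 3613 kJ
  Bonds formed (products):
    C-C: 2 × 355 = 710
    C-Cl: 2 × 320 = 640
    C-H: 6 × 397 = 2382
    Σ(formed) = 3732 kJ
  ΔH_II = 3613 − 3732 = −119 kJ
ΔH_I − ΔH_II = −2183 kJ, so reaction I has the more negative ΔH; |ΔH_I − ΔH_II| = 2183 kJ.

Reaction I, by 2183 kJ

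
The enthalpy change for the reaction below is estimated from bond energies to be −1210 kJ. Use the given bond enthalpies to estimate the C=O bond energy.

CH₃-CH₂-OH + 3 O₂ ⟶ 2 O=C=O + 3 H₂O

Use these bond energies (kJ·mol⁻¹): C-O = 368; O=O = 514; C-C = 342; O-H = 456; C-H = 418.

Let D be the C=O bond energy.
Σ(broken) = 1×342 + 5×418 + 1×368 + 1×456 + 3×514 = 4798
Σ(formed) = 4×D + 6×456 = 2736 + 4D
ΔH = Σ(broken) − Σ(formed) = (4798) − (2736 + 4D) = +2062 − 4D
Setting this equal to −1210 kJ gives 4D = 3272, so D = 818 kJ/mol.

D(C=O) ≈ 818 kJ/mol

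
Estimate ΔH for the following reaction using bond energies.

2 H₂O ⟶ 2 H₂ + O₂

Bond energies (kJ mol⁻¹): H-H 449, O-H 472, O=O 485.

ΔH ≈ +505 kJ

Bonds broken (reactants):
  O-H: 4 × 472 = 1888
  Σ(broken) = 1888 kJ
Bonds formed (products):
  H-H: 2 × 449 = 898
  O=O: 1 × 485 = 485
  Σ(formed) = 1383 kJ
ΔH = Σ(broken) − Σ(formed) = 1888 − 1383 = +505 kJ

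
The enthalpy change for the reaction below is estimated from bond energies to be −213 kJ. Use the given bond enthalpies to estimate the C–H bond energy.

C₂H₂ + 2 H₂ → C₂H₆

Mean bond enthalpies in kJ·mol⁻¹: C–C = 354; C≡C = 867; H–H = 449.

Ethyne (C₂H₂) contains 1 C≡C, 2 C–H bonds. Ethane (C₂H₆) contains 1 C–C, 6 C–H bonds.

Let D be the C–H bond energy.
Σ(broken) = 1×867 + 2×D + 2×449 = 1765 + 2D
Σ(formed) = 1×354 + 6×D = 354 + 6D
ΔH = Σ(broken) − Σ(formed) = (1765 + 2D) − (354 + 6D) = +1411 − 4D
Setting this equal to −213 kJ gives 4D = 1624, so D = 406 kJ/mol.

D(C–H) ≈ 406 kJ/mol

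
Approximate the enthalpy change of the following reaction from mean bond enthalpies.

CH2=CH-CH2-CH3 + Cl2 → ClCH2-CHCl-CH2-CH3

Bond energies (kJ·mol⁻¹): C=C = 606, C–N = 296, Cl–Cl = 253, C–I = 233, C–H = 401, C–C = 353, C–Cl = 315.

Bonds broken (reactants):
  C–C: 2 × 353 = 706
  C–H: 8 × 401 = 3208
  C=C: 1 × 606 = 606
  Cl–Cl: 1 × 253 = 253
  Σ(broken) = 4773 kJ
Bonds formed (products):
  C–C: 3 × 353 = 1059
  C–Cl: 2 × 315 = 630
  C–H: 8 × 401 = 3208
  Σ(formed) = 4897 kJ
ΔH = Σ(broken) − Σ(formed) = 4773 − 4897 = −124 kJ

ΔH ≈ −124 kJ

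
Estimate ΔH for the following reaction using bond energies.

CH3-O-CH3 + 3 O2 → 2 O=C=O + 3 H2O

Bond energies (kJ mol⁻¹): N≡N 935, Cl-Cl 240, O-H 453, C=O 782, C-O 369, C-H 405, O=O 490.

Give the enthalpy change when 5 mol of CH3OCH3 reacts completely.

ΔH = −6040 kJ

Bonds broken (reactants):
  C-H: 6 × 405 = 2430
  C-O: 2 × 369 = 738
  O=O: 3 × 490 = 1470
  Σ(broken) = 4638 kJ
Bonds formed (products):
  C=O: 4 × 782 = 3128
  O-H: 6 × 453 = 2718
  Σ(formed) = 5846 kJ
ΔH = Σ(broken) − Σ(formed) = 4638 − 5846 = −1208 kJ
For 5× the reaction as written: 5 × (−1208) = −6040 kJ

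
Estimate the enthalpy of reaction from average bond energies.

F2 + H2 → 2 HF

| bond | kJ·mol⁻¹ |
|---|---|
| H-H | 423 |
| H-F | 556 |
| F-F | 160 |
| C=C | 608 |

Bonds broken (reactants):
  F-F: 1 × 160 = 160
  H-H: 1 × 423 = 423
  Σ(broken) = 583 kJ
Bonds formed (products):
  H-F: 2 × 556 = 1112
  Σ(formed) = 1112 kJ
ΔH = Σ(broken) − Σ(formed) = 583 − 1112 = −529 kJ

ΔH ≈ −529 kJ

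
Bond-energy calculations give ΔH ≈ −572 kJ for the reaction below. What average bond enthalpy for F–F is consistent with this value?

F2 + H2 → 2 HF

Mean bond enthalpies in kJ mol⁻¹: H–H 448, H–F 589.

D(F–F) ≈ 158 kJ/mol

Let D be the F–F bond energy.
Σ(broken) = 1×D + 1×448 = 448 + D
Σ(formed) = 2×589 = 1178
ΔH = Σ(broken) − Σ(formed) = (448 + D) − (1178) = −730 + D
Setting this equal to −572 kJ gives D = 158 kJ/mol.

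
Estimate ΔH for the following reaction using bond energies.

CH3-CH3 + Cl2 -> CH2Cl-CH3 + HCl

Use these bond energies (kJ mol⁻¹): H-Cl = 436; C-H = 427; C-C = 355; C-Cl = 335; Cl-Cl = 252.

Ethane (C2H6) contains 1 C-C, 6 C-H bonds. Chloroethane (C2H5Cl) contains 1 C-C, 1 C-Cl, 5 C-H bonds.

ΔH ≈ −92 kJ

Bonds broken (reactants):
  C-C: 1 × 355 = 355
  C-H: 6 × 427 = 2562
  Cl-Cl: 1 × 252 = 252
  Σ(broken) = 3169 kJ
Bonds formed (products):
  C-C: 1 × 355 = 355
  C-Cl: 1 × 335 = 335
  C-H: 5 × 427 = 2135
  H-Cl: 1 × 436 = 436
  Σ(formed) = 3261 kJ
ΔH = Σ(broken) − Σ(formed) = 3169 − 3261 = −92 kJ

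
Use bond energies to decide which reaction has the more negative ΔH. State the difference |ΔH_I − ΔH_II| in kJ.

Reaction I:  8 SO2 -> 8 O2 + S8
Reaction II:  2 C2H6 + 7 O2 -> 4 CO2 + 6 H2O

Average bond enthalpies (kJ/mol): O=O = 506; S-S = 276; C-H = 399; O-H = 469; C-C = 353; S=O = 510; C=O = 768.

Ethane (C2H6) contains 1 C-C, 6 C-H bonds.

Reaction II, by 4640 kJ

Reaction I:
  Bonds broken (reactants):
    S=O: 16 × 510 = 8160
    Σ(broken) = 8160 kJ
  Bonds formed (products):
    O=O: 8 × 506 = 4048
    S-S: 8 × 276 = 2208
    Σ(formed) = 6256 kJ
  ΔH_I = 8160 − 6256 = +1904 kJ
Reaction II:
  Bonds broken (reactants):
    C-C: 2 × 353 = 706
    C-H: 12 × 399 = 4788
    O=O: 7 × 506 = 3542
    Σ(broken) = 9036 kJ
  Bonds formed (products):
    C=O: 8 × 768 = 6144
    O-H: 12 × 469 = 5628
    Σ(formed) = 11772 kJ
  ΔH_II = 9036 − 11772 = −2736 kJ
ΔH_I − ΔH_II = +4640 kJ, so reaction II has the more negative ΔH; |ΔH_I − ΔH_II| = 4640 kJ.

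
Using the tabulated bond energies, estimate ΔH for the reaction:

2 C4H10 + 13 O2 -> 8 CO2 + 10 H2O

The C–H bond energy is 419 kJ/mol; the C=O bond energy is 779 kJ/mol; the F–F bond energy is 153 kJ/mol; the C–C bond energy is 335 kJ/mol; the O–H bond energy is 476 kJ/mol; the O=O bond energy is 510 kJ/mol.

ΔH ≈ −4964 kJ

Bonds broken (reactants):
  C–C: 6 × 335 = 2010
  C–H: 20 × 419 = 8380
  O=O: 13 × 510 = 6630
  Σ(broken) = 17020 kJ
Bonds formed (products):
  C=O: 16 × 779 = 12464
  O–H: 20 × 476 = 9520
  Σ(formed) = 21984 kJ
ΔH = Σ(broken) − Σ(formed) = 17020 − 21984 = −4964 kJ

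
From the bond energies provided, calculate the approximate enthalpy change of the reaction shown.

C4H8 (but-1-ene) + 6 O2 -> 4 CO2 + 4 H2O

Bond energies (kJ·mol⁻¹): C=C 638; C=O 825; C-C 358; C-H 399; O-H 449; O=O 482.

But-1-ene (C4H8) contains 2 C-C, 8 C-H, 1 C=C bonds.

Bonds broken (reactants):
  C-C: 2 × 358 = 716
  C-H: 8 × 399 = 3192
  C=C: 1 × 638 = 638
  O=O: 6 × 482 = 2892
  Σ(broken) = 7438 kJ
Bonds formed (products):
  C=O: 8 × 825 = 6600
  O-H: 8 × 449 = 3592
  Σ(formed) = 10192 kJ
ΔH = Σ(broken) − Σ(formed) = 7438 − 10192 = −2754 kJ

ΔH ≈ −2754 kJ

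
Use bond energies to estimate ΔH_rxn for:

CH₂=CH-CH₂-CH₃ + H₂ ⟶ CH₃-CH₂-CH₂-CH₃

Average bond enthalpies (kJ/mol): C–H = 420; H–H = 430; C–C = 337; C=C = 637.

ΔH ≈ −110 kJ

Bonds broken (reactants):
  C–C: 2 × 337 = 674
  C–H: 8 × 420 = 3360
  C=C: 1 × 637 = 637
  H–H: 1 × 430 = 430
  Σ(broken) = 5101 kJ
Bonds formed (products):
  C–C: 3 × 337 = 1011
  C–H: 10 × 420 = 4200
  Σ(formed) = 5211 kJ
ΔH = Σ(broken) − Σ(formed) = 5101 − 5211 = −110 kJ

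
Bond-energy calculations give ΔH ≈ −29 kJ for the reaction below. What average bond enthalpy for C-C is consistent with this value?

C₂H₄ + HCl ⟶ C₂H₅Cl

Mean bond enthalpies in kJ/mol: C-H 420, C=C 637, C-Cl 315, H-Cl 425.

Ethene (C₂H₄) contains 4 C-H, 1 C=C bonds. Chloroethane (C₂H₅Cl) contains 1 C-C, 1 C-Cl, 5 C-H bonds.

D(C-C) ≈ 356 kJ/mol

Let D be the C-C bond energy.
Σ(broken) = 4×420 + 1×637 + 1×425 = 2742
Σ(formed) = 1×D + 1×315 + 5×420 = 2415 + D
ΔH = Σ(broken) − Σ(formed) = (2742) − (2415 + D) = +327 − D
Setting this equal to −29 kJ gives D = 356 kJ/mol.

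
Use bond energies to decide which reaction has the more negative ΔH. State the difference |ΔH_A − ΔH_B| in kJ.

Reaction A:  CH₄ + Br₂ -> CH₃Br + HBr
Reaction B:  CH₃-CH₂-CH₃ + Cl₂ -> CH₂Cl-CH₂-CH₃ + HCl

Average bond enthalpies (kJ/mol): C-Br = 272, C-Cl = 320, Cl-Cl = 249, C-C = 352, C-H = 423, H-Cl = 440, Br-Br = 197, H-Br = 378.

Reaction A:
  Bonds broken (reactants):
    Br-Br: 1 × 197 = 197
    C-H: 4 × 423 = 1692
    Σ(broken) = 1889 kJ
  Bonds formed (products):
    C-Br: 1 × 272 = 272
    C-H: 3 × 423 = 1269
    H-Br: 1 × 378 = 378
    Σ(formed) = 1919 kJ
  ΔH_A = 1889 − 1919 = −30 kJ
Reaction B:
  Bonds broken (reactants):
    C-C: 2 × 352 = 704
    C-H: 8 × 423 = 3384
    Cl-Cl: 1 × 249 = 249
    Σ(broken) = 4337 kJ
  Bonds formed (products):
    C-C: 2 × 352 = 704
    C-Cl: 1 × 320 = 320
    C-H: 7 × 423 = 2961
    H-Cl: 1 × 440 = 440
    Σ(formed) = 4425 kJ
  ΔH_B = 4337 − 4425 = −88 kJ
ΔH_A − ΔH_B = +58 kJ, so reaction B has the more negative ΔH; |ΔH_A − ΔH_B| = 58 kJ.

Reaction B, by 58 kJ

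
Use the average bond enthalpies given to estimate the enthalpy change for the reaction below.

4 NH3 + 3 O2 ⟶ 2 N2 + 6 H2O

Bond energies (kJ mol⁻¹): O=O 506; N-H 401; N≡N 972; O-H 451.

Bonds broken (reactants):
  N-H: 12 × 401 = 4812
  O=O: 3 × 506 = 1518
  Σ(broken) = 6330 kJ
Bonds formed (products):
  N≡N: 2 × 972 = 1944
  O-H: 12 × 451 = 5412
  Σ(formed) = 7356 kJ
ΔH = Σ(broken) − Σ(formed) = 6330 − 7356 = −1026 kJ

ΔH ≈ −1026 kJ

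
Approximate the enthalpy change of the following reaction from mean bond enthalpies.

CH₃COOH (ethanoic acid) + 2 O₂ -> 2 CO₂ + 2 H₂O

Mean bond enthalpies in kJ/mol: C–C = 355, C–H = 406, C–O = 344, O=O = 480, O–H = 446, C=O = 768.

ΔH ≈ −765 kJ

Bonds broken (reactants):
  C–C: 1 × 355 = 355
  C–H: 3 × 406 = 1218
  C–O: 1 × 344 = 344
  C=O: 1 × 768 = 768
  O–H: 1 × 446 = 446
  O=O: 2 × 480 = 960
  Σ(broken) = 4091 kJ
Bonds formed (products):
  C=O: 4 × 768 = 3072
  O–H: 4 × 446 = 1784
  Σ(formed) = 4856 kJ
ΔH = Σ(broken) − Σ(formed) = 4091 − 4856 = −765 kJ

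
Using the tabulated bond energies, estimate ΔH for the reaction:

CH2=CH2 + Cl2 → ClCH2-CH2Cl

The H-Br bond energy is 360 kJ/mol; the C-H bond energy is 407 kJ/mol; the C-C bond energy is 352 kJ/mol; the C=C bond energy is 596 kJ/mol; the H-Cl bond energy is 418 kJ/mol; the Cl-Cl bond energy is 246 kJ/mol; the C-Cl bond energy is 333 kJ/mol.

Bonds broken (reactants):
  C-H: 4 × 407 = 1628
  C=C: 1 × 596 = 596
  Cl-Cl: 1 × 246 = 246
  Σ(broken) = 2470 kJ
Bonds formed (products):
  C-C: 1 × 352 = 352
  C-Cl: 2 × 333 = 666
  C-H: 4 × 407 = 1628
  Σ(formed) = 2646 kJ
ΔH = Σ(broken) − Σ(formed) = 2470 − 2646 = −176 kJ

ΔH ≈ −176 kJ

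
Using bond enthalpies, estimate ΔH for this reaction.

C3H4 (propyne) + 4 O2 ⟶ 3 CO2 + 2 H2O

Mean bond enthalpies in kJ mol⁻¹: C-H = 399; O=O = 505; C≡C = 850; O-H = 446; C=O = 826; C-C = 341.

ΔH ≈ −1933 kJ

Bonds broken (reactants):
  C≡C: 1 × 850 = 850
  C-C: 1 × 341 = 341
  C-H: 4 × 399 = 1596
  O=O: 4 × 505 = 2020
  Σ(broken) = 4807 kJ
Bonds formed (products):
  C=O: 6 × 826 = 4956
  O-H: 4 × 446 = 1784
  Σ(formed) = 6740 kJ
ΔH = Σ(broken) − Σ(formed) = 4807 − 6740 = −1933 kJ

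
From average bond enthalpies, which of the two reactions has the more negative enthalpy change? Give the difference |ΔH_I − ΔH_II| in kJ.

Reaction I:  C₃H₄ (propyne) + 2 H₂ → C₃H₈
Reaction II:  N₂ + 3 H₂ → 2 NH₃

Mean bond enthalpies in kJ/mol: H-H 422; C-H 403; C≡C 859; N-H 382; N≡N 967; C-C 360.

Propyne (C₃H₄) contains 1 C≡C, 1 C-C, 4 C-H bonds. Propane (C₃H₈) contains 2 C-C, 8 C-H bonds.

Reaction I, by 210 kJ

Reaction I:
  Bonds broken (reactants):
    C≡C: 1 × 859 = 859
    C-C: 1 × 360 = 360
    C-H: 4 × 403 = 1612
    H-H: 2 × 422 = 844
    Σ(broken) = 3675 kJ
  Bonds formed (products):
    C-C: 2 × 360 = 720
    C-H: 8 × 403 = 3224
    Σ(formed) = 3944 kJ
  ΔH_I = 3675 − 3944 = −269 kJ
Reaction II:
  Bonds broken (reactants):
    H-H: 3 × 422 = 1266
    N≡N: 1 × 967 = 967
    Σ(broken) = 2233 kJ
  Bonds formed (products):
    N-H: 6 × 382 = 2292
    Σ(formed) = 2292 kJ
  ΔH_II = 2233 − 2292 = −59 kJ
ΔH_I − ΔH_II = −210 kJ, so reaction I has the more negative ΔH; |ΔH_I − ΔH_II| = 210 kJ.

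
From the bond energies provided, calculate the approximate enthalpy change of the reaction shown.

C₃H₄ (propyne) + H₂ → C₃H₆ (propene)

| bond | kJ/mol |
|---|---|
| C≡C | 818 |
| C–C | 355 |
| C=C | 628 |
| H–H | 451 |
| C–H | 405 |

Bonds broken (reactants):
  C≡C: 1 × 818 = 818
  C–C: 1 × 355 = 355
  C–H: 4 × 405 = 1620
  H–H: 1 × 451 = 451
  Σ(broken) = 3244 kJ
Bonds formed (products):
  C–C: 1 × 355 = 355
  C–H: 6 × 405 = 2430
  C=C: 1 × 628 = 628
  Σ(formed) = 3413 kJ
ΔH = Σ(broken) − Σ(formed) = 3244 − 3413 = −169 kJ

ΔH ≈ −169 kJ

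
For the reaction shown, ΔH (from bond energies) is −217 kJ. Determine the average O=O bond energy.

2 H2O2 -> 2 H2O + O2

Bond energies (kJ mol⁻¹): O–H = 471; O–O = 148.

D(O=O) ≈ 513 kJ/mol

Let D be the O=O bond energy.
Σ(broken) = 4×471 + 2×148 = 2180
Σ(formed) = 4×471 + 1×D = 1884 + D
ΔH = Σ(broken) − Σ(formed) = (2180) − (1884 + D) = +296 − D
Setting this equal to −217 kJ gives D = 513 kJ/mol.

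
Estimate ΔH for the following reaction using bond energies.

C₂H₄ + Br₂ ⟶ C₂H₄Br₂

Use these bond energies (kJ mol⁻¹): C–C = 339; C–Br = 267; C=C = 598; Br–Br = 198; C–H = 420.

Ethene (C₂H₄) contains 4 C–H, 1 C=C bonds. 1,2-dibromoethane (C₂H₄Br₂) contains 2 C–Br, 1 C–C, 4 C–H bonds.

ΔH ≈ −77 kJ

Bonds broken (reactants):
  Br–Br: 1 × 198 = 198
  C–H: 4 × 420 = 1680
  C=C: 1 × 598 = 598
  Σ(broken) = 2476 kJ
Bonds formed (products):
  C–Br: 2 × 267 = 534
  C–C: 1 × 339 = 339
  C–H: 4 × 420 = 1680
  Σ(formed) = 2553 kJ
ΔH = Σ(broken) − Σ(formed) = 2476 − 2553 = −77 kJ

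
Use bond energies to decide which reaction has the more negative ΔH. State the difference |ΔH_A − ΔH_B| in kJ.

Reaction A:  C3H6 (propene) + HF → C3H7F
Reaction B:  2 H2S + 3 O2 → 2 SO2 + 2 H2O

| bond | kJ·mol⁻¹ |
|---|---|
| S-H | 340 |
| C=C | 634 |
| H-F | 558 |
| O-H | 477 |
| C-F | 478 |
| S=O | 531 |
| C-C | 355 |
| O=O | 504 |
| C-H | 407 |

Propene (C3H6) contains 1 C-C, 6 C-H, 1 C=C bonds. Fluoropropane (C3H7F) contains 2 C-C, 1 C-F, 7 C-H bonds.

Reaction A:
  Bonds broken (reactants):
    C-C: 1 × 355 = 355
    C-H: 6 × 407 = 2442
    C=C: 1 × 634 = 634
    H-F: 1 × 558 = 558
    Σ(broken) = 3989 kJ
  Bonds formed (products):
    C-C: 2 × 355 = 710
    C-F: 1 × 478 = 478
    C-H: 7 × 407 = 2849
    Σ(formed) = 4037 kJ
  ΔH_A = 3989 − 4037 = −48 kJ
Reaction B:
  Bonds broken (reactants):
    O=O: 3 × 504 = 1512
    S-H: 4 × 340 = 1360
    Σ(broken) = 2872 kJ
  Bonds formed (products):
    O-H: 4 × 477 = 1908
    S=O: 4 × 531 = 2124
    Σ(formed) = 4032 kJ
  ΔH_B = 2872 − 4032 = −1160 kJ
ΔH_A − ΔH_B = +1112 kJ, so reaction B has the more negative ΔH; |ΔH_A − ΔH_B| = 1112 kJ.

Reaction B, by 1112 kJ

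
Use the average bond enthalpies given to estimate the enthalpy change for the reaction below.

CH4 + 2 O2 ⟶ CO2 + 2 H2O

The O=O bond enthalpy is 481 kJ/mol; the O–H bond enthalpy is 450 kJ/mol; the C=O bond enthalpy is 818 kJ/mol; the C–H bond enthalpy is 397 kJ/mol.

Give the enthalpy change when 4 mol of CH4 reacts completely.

ΔH = −3544 kJ

Bonds broken (reactants):
  C–H: 4 × 397 = 1588
  O=O: 2 × 481 = 962
  Σ(broken) = 2550 kJ
Bonds formed (products):
  C=O: 2 × 818 = 1636
  O–H: 4 × 450 = 1800
  Σ(formed) = 3436 kJ
ΔH = Σ(broken) − Σ(formed) = 2550 − 3436 = −886 kJ
For 4× the reaction as written: 4 × (−886) = −3544 kJ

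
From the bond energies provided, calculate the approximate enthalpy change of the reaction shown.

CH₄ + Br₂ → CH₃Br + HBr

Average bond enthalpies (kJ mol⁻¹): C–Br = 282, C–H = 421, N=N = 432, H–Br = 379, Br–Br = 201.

ΔH ≈ −39 kJ

Bonds broken (reactants):
  Br–Br: 1 × 201 = 201
  C–H: 4 × 421 = 1684
  Σ(broken) = 1885 kJ
Bonds formed (products):
  C–Br: 1 × 282 = 282
  C–H: 3 × 421 = 1263
  H–Br: 1 × 379 = 379
  Σ(formed) = 1924 kJ
ΔH = Σ(broken) − Σ(formed) = 1885 − 1924 = −39 kJ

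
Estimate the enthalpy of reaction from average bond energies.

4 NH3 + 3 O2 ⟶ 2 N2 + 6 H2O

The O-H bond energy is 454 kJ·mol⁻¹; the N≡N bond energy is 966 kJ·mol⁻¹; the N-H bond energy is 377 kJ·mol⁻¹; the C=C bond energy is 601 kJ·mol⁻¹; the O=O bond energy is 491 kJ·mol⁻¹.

Bonds broken (reactants):
  N-H: 12 × 377 = 4524
  O=O: 3 × 491 = 1473
  Σ(broken) = 5997 kJ
Bonds formed (products):
  N≡N: 2 × 966 = 1932
  O-H: 12 × 454 = 5448
  Σ(formed) = 7380 kJ
ΔH = Σ(broken) − Σ(formed) = 5997 − 7380 = −1383 kJ

ΔH ≈ −1383 kJ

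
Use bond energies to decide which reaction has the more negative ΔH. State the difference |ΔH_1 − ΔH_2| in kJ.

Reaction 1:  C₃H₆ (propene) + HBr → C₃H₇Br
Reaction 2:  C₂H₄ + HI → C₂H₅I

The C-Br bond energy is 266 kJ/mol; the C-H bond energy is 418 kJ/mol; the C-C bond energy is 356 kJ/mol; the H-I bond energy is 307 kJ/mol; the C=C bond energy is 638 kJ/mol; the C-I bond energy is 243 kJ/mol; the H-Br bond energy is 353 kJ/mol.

Reaction 2, by 23 kJ

Reaction 1:
  Bonds broken (reactants):
    C-C: 1 × 356 = 356
    C-H: 6 × 418 = 2508
    C=C: 1 × 638 = 638
    H-Br: 1 × 353 = 353
    Σ(broken) = 3855 kJ
  Bonds formed (products):
    C-Br: 1 × 266 = 266
    C-C: 2 × 356 = 712
    C-H: 7 × 418 = 2926
    Σ(formed) = 3904 kJ
  ΔH_1 = 3855 − 3904 = −49 kJ
Reaction 2:
  Bonds broken (reactants):
    C-H: 4 × 418 = 1672
    C=C: 1 × 638 = 638
    H-I: 1 × 307 = 307
    Σ(broken) = 2617 kJ
  Bonds formed (products):
    C-C: 1 × 356 = 356
    C-H: 5 × 418 = 2090
    C-I: 1 × 243 = 243
    Σ(formed) = 2689 kJ
  ΔH_2 = 2617 − 2689 = −72 kJ
ΔH_1 − ΔH_2 = +23 kJ, so reaction 2 has the more negative ΔH; |ΔH_1 − ΔH_2| = 23 kJ.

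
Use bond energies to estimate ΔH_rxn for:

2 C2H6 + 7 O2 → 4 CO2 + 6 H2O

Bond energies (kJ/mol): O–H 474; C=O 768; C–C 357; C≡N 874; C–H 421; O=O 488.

Bonds broken (reactants):
  C–C: 2 × 357 = 714
  C–H: 12 × 421 = 5052
  O=O: 7 × 488 = 3416
  Σ(broken) = 9182 kJ
Bonds formed (products):
  C=O: 8 × 768 = 6144
  O–H: 12 × 474 = 5688
  Σ(formed) = 11832 kJ
ΔH = Σ(broken) − Σ(formed) = 9182 − 11832 = −2650 kJ

ΔH ≈ −2650 kJ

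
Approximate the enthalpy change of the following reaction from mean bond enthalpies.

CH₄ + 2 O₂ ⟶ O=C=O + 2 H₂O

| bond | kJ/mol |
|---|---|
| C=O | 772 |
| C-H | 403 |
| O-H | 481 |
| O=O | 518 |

Bonds broken (reactants):
  C-H: 4 × 403 = 1612
  O=O: 2 × 518 = 1036
  Σ(broken) = 2648 kJ
Bonds formed (products):
  C=O: 2 × 772 = 1544
  O-H: 4 × 481 = 1924
  Σ(formed) = 3468 kJ
ΔH = Σ(broken) − Σ(formed) = 2648 − 3468 = −820 kJ

ΔH ≈ −820 kJ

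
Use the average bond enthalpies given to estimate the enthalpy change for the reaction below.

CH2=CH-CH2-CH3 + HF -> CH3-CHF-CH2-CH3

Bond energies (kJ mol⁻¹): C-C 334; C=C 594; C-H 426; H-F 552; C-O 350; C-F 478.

ΔH ≈ −92 kJ

Bonds broken (reactants):
  C-C: 2 × 334 = 668
  C-H: 8 × 426 = 3408
  C=C: 1 × 594 = 594
  H-F: 1 × 552 = 552
  Σ(broken) = 5222 kJ
Bonds formed (products):
  C-C: 3 × 334 = 1002
  C-F: 1 × 478 = 478
  C-H: 9 × 426 = 3834
  Σ(formed) = 5314 kJ
ΔH = Σ(broken) − Σ(formed) = 5222 − 5314 = −92 kJ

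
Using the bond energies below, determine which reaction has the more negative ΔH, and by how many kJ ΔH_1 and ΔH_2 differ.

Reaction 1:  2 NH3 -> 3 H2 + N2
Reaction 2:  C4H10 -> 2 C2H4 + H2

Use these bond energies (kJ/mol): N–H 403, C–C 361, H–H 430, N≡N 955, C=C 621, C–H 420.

Reaction 1:
  Bonds broken (reactants):
    N–H: 6 × 403 = 2418
    Σ(broken) = 2418 kJ
  Bonds formed (products):
    H–H: 3 × 430 = 1290
    N≡N: 1 × 955 = 955
    Σ(formed) = 2245 kJ
  ΔH_1 = 2418 − 2245 = +173 kJ
Reaction 2:
  Bonds broken (reactants):
    C–C: 3 × 361 = 1083
    C–H: 10 × 420 = 4200
    Σ(broken) = 5283 kJ
  Bonds formed (products):
    C–H: 8 × 420 = 3360
    C=C: 2 × 621 = 1242
    H–H: 1 × 430 = 430
    Σ(formed) = 5032 kJ
  ΔH_2 = 5283 − 5032 = +251 kJ
ΔH_1 − ΔH_2 = −78 kJ, so reaction 1 has the more negative ΔH; |ΔH_1 − ΔH_2| = 78 kJ.

Reaction 1, by 78 kJ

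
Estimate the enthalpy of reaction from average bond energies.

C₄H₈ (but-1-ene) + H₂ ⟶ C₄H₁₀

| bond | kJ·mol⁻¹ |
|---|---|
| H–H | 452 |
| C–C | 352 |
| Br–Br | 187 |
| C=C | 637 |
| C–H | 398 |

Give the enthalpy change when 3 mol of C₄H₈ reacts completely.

ΔH = −177 kJ

Bonds broken (reactants):
  C–C: 2 × 352 = 704
  C–H: 8 × 398 = 3184
  C=C: 1 × 637 = 637
  H–H: 1 × 452 = 452
  Σ(broken) = 4977 kJ
Bonds formed (products):
  C–C: 3 × 352 = 1056
  C–H: 10 × 398 = 3980
  Σ(formed) = 5036 kJ
ΔH = Σ(broken) − Σ(formed) = 4977 − 5036 = −59 kJ
For 3× the reaction as written: 3 × (−59) = −177 kJ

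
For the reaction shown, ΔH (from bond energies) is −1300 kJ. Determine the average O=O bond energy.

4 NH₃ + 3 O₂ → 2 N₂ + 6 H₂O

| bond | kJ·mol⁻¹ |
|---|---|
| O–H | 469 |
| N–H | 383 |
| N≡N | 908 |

Let D be the O=O bond energy.
Σ(broken) = 12×383 + 3×D = 4596 + 3D
Σ(formed) = 2×908 + 12×469 = 7444
ΔH = Σ(broken) − Σ(formed) = (4596 + 3D) − (7444) = −2848 + 3D
Setting this equal to −1300 kJ gives 3D = 1548, so D = 516 kJ/mol.

D(O=O) ≈ 516 kJ/mol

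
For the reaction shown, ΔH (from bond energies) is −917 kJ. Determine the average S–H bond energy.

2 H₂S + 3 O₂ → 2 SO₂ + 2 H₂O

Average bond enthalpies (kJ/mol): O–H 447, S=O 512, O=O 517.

Let D be the S–H bond energy.
Σ(broken) = 3×517 + 4×D = 1551 + 4D
Σ(formed) = 4×447 + 4×512 = 3836
ΔH = Σ(broken) − Σ(formed) = (1551 + 4D) − (3836) = −2285 + 4D
Setting this equal to −917 kJ gives 4D = 1368, so D = 342 kJ/mol.

D(S–H) ≈ 342 kJ/mol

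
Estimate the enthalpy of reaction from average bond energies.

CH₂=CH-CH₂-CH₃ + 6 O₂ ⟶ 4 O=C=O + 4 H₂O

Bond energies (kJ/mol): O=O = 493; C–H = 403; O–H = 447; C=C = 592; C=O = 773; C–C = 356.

Bonds broken (reactants):
  C–C: 2 × 356 = 712
  C–H: 8 × 403 = 3224
  C=C: 1 × 592 = 592
  O=O: 6 × 493 = 2958
  Σ(broken) = 7486 kJ
Bonds formed (products):
  C=O: 8 × 773 = 6184
  O–H: 8 × 447 = 3576
  Σ(formed) = 9760 kJ
ΔH = Σ(broken) − Σ(formed) = 7486 − 9760 = −2274 kJ

ΔH ≈ −2274 kJ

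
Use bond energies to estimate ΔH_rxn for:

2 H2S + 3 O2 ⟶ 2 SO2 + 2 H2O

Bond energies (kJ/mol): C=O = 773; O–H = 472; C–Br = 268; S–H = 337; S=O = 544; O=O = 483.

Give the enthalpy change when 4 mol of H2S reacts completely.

Bonds broken (reactants):
  O=O: 3 × 483 = 1449
  S–H: 4 × 337 = 1348
  Σ(broken) = 2797 kJ
Bonds formed (products):
  O–H: 4 × 472 = 1888
  S=O: 4 × 544 = 2176
  Σ(formed) = 4064 kJ
ΔH = Σ(broken) − Σ(formed) = 2797 − 4064 = −1267 kJ
For 2× the reaction as written: 2 × (−1267) = −2534 kJ

ΔH = −2534 kJ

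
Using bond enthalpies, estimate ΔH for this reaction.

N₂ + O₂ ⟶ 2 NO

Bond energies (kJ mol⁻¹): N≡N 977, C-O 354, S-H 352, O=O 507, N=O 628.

ΔH ≈ +228 kJ

Bonds broken (reactants):
  N≡N: 1 × 977 = 977
  O=O: 1 × 507 = 507
  Σ(broken) = 1484 kJ
Bonds formed (products):
  N=O: 2 × 628 = 1256
  Σ(formed) = 1256 kJ
ΔH = Σ(broken) − Σ(formed) = 1484 − 1256 = +228 kJ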